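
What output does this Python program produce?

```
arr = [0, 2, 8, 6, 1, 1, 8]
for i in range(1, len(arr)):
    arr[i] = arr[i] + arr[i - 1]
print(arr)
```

[0, 2, 10, 16, 17, 18, 26]

i=1: arr[1] = 2+0 = 2 → [0, 2, 8, 6, 1, 1, 8]
i=2: arr[2] = 8+2 = 10 → [0, 2, 10, 6, 1, 1, 8]
i=3: arr[3] = 6+10 = 16 → [0, 2, 10, 16, 1, 1, 8]
i=4: arr[4] = 1+16 = 17 → [0, 2, 10, 16, 17, 1, 8]
i=5: arr[5] = 1+17 = 18 → [0, 2, 10, 16, 17, 18, 8]
i=6: arr[6] = 8+18 = 26 → [0, 2, 10, 16, 17, 18, 26]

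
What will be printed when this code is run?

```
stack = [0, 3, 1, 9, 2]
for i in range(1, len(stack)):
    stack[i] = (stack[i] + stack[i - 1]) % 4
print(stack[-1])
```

3

i=1: stack[1] = (3+0)%4 = 3 → [0, 3, 1, 9, 2]
i=2: stack[2] = (1+3)%4 = 0 → [0, 3, 0, 9, 2]
i=3: stack[3] = (9+0)%4 = 1 → [0, 3, 0, 1, 2]
i=4: stack[4] = (2+1)%4 = 3 → [0, 3, 0, 1, 3]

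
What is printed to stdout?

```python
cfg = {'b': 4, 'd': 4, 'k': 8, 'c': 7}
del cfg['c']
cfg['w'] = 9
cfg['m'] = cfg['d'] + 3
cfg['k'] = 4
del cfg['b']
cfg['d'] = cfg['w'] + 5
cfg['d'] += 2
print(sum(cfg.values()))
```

del 'c' → {'b': 4, 'd': 4, 'k': 8}
cfg['w'] = 9 → {'b': 4, 'd': 4, 'k': 8, 'w': 9}
cfg['m'] = cfg['d']+3 = 7 → {'b': 4, 'd': 4, 'k': 8, 'w': 9, 'm': 7}
cfg['k'] = 4 → {'b': 4, 'd': 4, 'k': 4, 'w': 9, 'm': 7}
del 'b' → {'d': 4, 'k': 4, 'w': 9, 'm': 7}
cfg['d'] = cfg['w']+5 = 14 → {'d': 14, 'k': 4, 'w': 9, 'm': 7}
cfg['d'] = 14+2 = 16 → {'d': 16, 'k': 4, 'w': 9, 'm': 7}
sum of values = 36

36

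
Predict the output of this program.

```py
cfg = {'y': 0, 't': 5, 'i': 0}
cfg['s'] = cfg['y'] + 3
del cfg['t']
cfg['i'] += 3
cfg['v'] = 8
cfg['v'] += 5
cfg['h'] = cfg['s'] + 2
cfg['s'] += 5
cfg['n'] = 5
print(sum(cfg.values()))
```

34

cfg['s'] = cfg['y']+3 = 3 → {'y': 0, 't': 5, 'i': 0, 's': 3}
del 't' → {'y': 0, 'i': 0, 's': 3}
cfg['i'] = 0+3 = 3 → {'y': 0, 'i': 3, 's': 3}
cfg['v'] = 8 → {'y': 0, 'i': 3, 's': 3, 'v': 8}
cfg['v'] = 8+5 = 13 → {'y': 0, 'i': 3, 's': 3, 'v': 13}
cfg['h'] = cfg['s']+2 = 5 → {'y': 0, 'i': 3, 's': 3, 'v': 13, 'h': 5}
cfg['s'] = 3+5 = 8 → {'y': 0, 'i': 3, 's': 8, 'v': 13, 'h': 5}
cfg['n'] = 5 → {'y': 0, 'i': 3, 's': 8, 'v': 13, 'h': 5, 'n': 5}
sum of values = 34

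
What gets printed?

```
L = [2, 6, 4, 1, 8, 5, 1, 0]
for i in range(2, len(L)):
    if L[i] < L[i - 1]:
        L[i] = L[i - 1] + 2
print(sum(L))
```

86

i=2: 4<6, L[2] = 6+2 = 8 → [2, 6, 8, 1, 8, 5, 1, 0]
i=3: 1<8, L[3] = 8+2 = 10 → [2, 6, 8, 10, 8, 5, 1, 0]
i=4: 8<10, L[4] = 10+2 = 12 → [2, 6, 8, 10, 12, 5, 1, 0]
i=5: 5<12, L[5] = 12+2 = 14 → [2, 6, 8, 10, 12, 14, 1, 0]
i=6: 1<14, L[6] = 14+2 = 16 → [2, 6, 8, 10, 12, 14, 16, 0]
i=7: 0<16, L[7] = 16+2 = 18 → [2, 6, 8, 10, 12, 14, 16, 18]
sum = 86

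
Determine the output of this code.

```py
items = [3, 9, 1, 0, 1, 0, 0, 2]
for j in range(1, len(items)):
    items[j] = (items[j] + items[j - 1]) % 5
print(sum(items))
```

24

j=1: items[1] = (9+3)%5 = 2 → [3, 2, 1, 0, 1, 0, 0, 2]
j=2: items[2] = (1+2)%5 = 3 → [3, 2, 3, 0, 1, 0, 0, 2]
j=3: items[3] = (0+3)%5 = 3 → [3, 2, 3, 3, 1, 0, 0, 2]
j=4: items[4] = (1+3)%5 = 4 → [3, 2, 3, 3, 4, 0, 0, 2]
j=5: items[5] = (0+4)%5 = 4 → [3, 2, 3, 3, 4, 4, 0, 2]
j=6: items[6] = (0+4)%5 = 4 → [3, 2, 3, 3, 4, 4, 4, 2]
j=7: items[7] = (2+4)%5 = 1 → [3, 2, 3, 3, 4, 4, 4, 1]
sum = 24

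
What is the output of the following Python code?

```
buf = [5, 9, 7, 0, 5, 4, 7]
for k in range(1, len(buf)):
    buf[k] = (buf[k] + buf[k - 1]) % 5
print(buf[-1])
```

k=1: buf[1] = (9+5)%5 = 4 → [5, 4, 7, 0, 5, 4, 7]
k=2: buf[2] = (7+4)%5 = 1 → [5, 4, 1, 0, 5, 4, 7]
k=3: buf[3] = (0+1)%5 = 1 → [5, 4, 1, 1, 5, 4, 7]
k=4: buf[4] = (5+1)%5 = 1 → [5, 4, 1, 1, 1, 4, 7]
k=5: buf[5] = (4+1)%5 = 0 → [5, 4, 1, 1, 1, 0, 7]
k=6: buf[6] = (7+0)%5 = 2 → [5, 4, 1, 1, 1, 0, 2]

2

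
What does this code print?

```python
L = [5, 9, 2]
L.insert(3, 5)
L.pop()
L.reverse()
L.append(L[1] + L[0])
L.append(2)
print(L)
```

[2, 9, 5, 11, 2]

insert 5 at 3 → [5, 9, 2, 5]
pop() removes 5 → [5, 9, 2]
reverse → [2, 9, 5]
append L[1]+L[0] = 9+2 = 11 → [2, 9, 5, 11]
append 2 → [2, 9, 5, 11, 2]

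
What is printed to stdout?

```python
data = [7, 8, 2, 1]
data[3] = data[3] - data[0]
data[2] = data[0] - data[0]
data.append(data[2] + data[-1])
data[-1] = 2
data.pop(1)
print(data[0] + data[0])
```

14

data[3] = data[3]-data[0] = 1-7 = -6 → [7, 8, 2, -6]
data[2] = data[0]-data[0] = 7-7 = 0 → [7, 8, 0, -6]
append data[2]+data[-1] = 0+(-6) = -6 → [7, 8, 0, -6, -6]
data[-1] = 2 → [7, 8, 0, -6, 2]
pop(1) removes 8 → [7, 0, -6, 2]
data[0]+data[0] = 7+7 = 14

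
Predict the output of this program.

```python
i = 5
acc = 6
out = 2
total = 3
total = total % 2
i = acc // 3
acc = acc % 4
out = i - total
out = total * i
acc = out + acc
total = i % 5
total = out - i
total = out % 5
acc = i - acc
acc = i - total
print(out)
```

total = 3%2 = 1
i = 6//3 = 2
acc = 6%4 = 2
out = 2-1 = 1
out = 1*2 = 2
acc = 2+2 = 4
total = 2%5 = 2
total = 2-2 = 0
total = 2%5 = 2
acc = 2-4 = -2
acc = 2-2 = 0

2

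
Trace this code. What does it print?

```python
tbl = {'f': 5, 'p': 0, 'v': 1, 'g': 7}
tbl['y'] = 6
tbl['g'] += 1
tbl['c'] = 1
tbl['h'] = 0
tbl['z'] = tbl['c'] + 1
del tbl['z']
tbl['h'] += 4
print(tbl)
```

tbl['y'] = 6 → {'f': 5, 'p': 0, 'v': 1, 'g': 7, 'y': 6}
tbl['g'] = 7+1 = 8 → {'f': 5, 'p': 0, 'v': 1, 'g': 8, 'y': 6}
tbl['c'] = 1 → {'f': 5, 'p': 0, 'v': 1, 'g': 8, 'y': 6, 'c': 1}
tbl['h'] = 0 → {'f': 5, 'p': 0, 'v': 1, 'g': 8, 'y': 6, 'c': 1, 'h': 0}
tbl['z'] = tbl['c']+1 = 2 → {'f': 5, 'p': 0, 'v': 1, 'g': 8, 'y': 6, 'c': 1, 'h': 0, 'z': 2}
del 'z' → {'f': 5, 'p': 0, 'v': 1, 'g': 8, 'y': 6, 'c': 1, 'h': 0}
tbl['h'] = 0+4 = 4 → {'f': 5, 'p': 0, 'v': 1, 'g': 8, 'y': 6, 'c': 1, 'h': 4}

{'f': 5, 'p': 0, 'v': 1, 'g': 8, 'y': 6, 'c': 1, 'h': 4}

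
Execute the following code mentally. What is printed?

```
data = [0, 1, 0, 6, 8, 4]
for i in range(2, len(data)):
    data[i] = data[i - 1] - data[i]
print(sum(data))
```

-33

i=2: data[2] = 1-0 = 1 → [0, 1, 1, 6, 8, 4]
i=3: data[3] = 1-6 = -5 → [0, 1, 1, -5, 8, 4]
i=4: data[4] = (-5)-8 = -13 → [0, 1, 1, -5, -13, 4]
i=5: data[5] = (-13)-4 = -17 → [0, 1, 1, -5, -13, -17]
sum = -33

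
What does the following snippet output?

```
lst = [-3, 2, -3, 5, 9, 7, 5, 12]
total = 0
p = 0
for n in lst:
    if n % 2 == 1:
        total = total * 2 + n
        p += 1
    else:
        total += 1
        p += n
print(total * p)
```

n=-3: odd, total = 0*2+(-3) = -3; p=1
n=2: not odd, total = (-3)+1 = -2; p=3
n=-3: odd, total = (-2)*2+(-3) = -7; p=4
n=5: odd, total = (-7)*2+5 = -9; p=5
n=9: odd, total = (-9)*2+9 = -9; p=6
n=7: odd, total = (-9)*2+7 = -11; p=7
n=5: odd, total = (-11)*2+5 = -17; p=8
n=12: not odd, total = (-17)+1 = -16; p=20
total*p = (-16)*20 = -320

-320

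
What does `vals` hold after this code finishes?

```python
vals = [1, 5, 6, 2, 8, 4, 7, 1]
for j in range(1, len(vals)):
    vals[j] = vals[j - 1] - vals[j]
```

j=1: vals[1] = 1-5 = -4 → [1, -4, 6, 2, 8, 4, 7, 1]
j=2: vals[2] = (-4)-6 = -10 → [1, -4, -10, 2, 8, 4, 7, 1]
j=3: vals[3] = (-10)-2 = -12 → [1, -4, -10, -12, 8, 4, 7, 1]
j=4: vals[4] = (-12)-8 = -20 → [1, -4, -10, -12, -20, 4, 7, 1]
j=5: vals[5] = (-20)-4 = -24 → [1, -4, -10, -12, -20, -24, 7, 1]
j=6: vals[6] = (-24)-7 = -31 → [1, -4, -10, -12, -20, -24, -31, 1]
j=7: vals[7] = (-31)-1 = -32 → [1, -4, -10, -12, -20, -24, -31, -32]

[1, -4, -10, -12, -20, -24, -31, -32]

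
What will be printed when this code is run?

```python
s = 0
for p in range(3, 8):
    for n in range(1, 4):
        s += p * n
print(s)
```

p=3,n=1: s = 0+3 = 3
p=3,n=2: s = 3+6 = 9
p=3,n=3: s = 9+9 = 18
p=4,n=1: s = 18+4 = 22
p=4,n=2: s = 22+8 = 30
p=4,n=3: s = 30+12 = 42
p=5,n=1: s = 42+5 = 47
p=5,n=2: s = 47+10 = 57
p=5,n=3: s = 57+15 = 72
p=6,n=1: s = 72+6 = 78
p=6,n=2: s = 78+12 = 90
p=6,n=3: s = 90+18 = 108
p=7,n=1: s = 108+7 = 115
p=7,n=2: s = 115+14 = 129
p=7,n=3: s = 129+21 = 150

150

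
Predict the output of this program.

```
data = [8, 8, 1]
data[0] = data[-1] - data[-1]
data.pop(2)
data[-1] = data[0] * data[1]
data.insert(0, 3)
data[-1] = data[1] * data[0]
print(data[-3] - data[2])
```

3

data[0] = data[-1]-data[-1] = 1-1 = 0 → [0, 8, 1]
pop(2) removes 1 → [0, 8]
data[-1] = data[0]*data[1] = 0*8 = 0 → [0, 0]
insert 3 at 0 → [3, 0, 0]
data[-1] = data[1]*data[0] = 0*3 = 0 → [3, 0, 0]
data[-3]-data[2] = 3-0 = 3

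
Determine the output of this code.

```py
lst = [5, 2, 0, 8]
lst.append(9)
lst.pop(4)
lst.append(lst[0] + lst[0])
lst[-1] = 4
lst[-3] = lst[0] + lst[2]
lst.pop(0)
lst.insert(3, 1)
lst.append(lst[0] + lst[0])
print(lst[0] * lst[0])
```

4

append 9 → [5, 2, 0, 8, 9]
pop(4) removes 9 → [5, 2, 0, 8]
append lst[0]+lst[0] = 5+5 = 10 → [5, 2, 0, 8, 10]
lst[-1] = 4 → [5, 2, 0, 8, 4]
lst[-3] = lst[0]+lst[2] = 5+0 = 5 → [5, 2, 5, 8, 4]
pop(0) removes 5 → [2, 5, 8, 4]
insert 1 at 3 → [2, 5, 8, 1, 4]
append lst[0]+lst[0] = 2+2 = 4 → [2, 5, 8, 1, 4, 4]
lst[0]*lst[0] = 2*2 = 4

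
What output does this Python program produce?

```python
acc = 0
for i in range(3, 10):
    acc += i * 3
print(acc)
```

126

i=3: acc = 0+3*3 = 9
i=4: acc = 9+4*3 = 21
i=5: acc = 21+5*3 = 36
i=6: acc = 36+6*3 = 54
i=7: acc = 54+7*3 = 75
i=8: acc = 75+8*3 = 99
i=9: acc = 99+9*3 = 126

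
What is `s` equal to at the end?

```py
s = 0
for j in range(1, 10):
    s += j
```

45

j=1: s = 0+1 = 1
j=2: s = 1+2 = 3
j=3: s = 3+3 = 6
j=4: s = 6+4 = 10
j=5: s = 10+5 = 15
j=6: s = 15+6 = 21
j=7: s = 21+7 = 28
j=8: s = 28+8 = 36
j=9: s = 36+9 = 45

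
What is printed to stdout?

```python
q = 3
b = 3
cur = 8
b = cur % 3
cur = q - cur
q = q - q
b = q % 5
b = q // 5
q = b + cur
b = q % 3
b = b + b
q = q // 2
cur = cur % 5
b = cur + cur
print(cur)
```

0

b = 8%3 = 2
cur = 3-8 = -5
q = 3-3 = 0
b = 0%5 = 0
b = 0//5 = 0
q = 0+(-5) = -5
b = (-5)%3 = 1
b = 1+1 = 2
q = (-5)//2 = -3
cur = (-5)%5 = 0
b = 0+0 = 0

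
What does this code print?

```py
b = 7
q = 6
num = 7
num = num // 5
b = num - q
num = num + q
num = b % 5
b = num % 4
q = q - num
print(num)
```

0

num = 7//5 = 1
b = 1-6 = -5
num = 1+6 = 7
num = (-5)%5 = 0
b = 0%4 = 0
q = 6-0 = 6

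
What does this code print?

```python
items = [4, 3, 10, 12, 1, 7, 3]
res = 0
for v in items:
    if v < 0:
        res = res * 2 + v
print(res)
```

0

v=4: not <0
v=3: not <0
v=10: not <0
v=12: not <0
v=1: not <0
v=7: not <0
v=3: not <0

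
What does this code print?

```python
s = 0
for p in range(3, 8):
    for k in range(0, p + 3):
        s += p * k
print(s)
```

800

p=3,k=0: s = 0+0 = 0
p=3,k=1: s = 0+3 = 3
p=3,k=2: s = 3+6 = 9
p=3,k=3: s = 9+9 = 18
p=3,k=4: s = 18+12 = 30
p=3,k=5: s = 30+15 = 45
p=4,k=0: s = 45+0 = 45
p=4,k=1: s = 45+4 = 49
p=4,k=2: s = 49+8 = 57
p=4,k=3: s = 57+12 = 69
p=4,k=4: s = 69+16 = 85
p=4,k=5: s = 85+20 = 105
p=4,k=6: s = 105+24 = 129
p=5,k=0: s = 129+0 = 129
p=5,k=1: s = 129+5 = 134
p=5,k=2: s = 134+10 = 144
p=5,k=3: s = 144+15 = 159
p=5,k=4: s = 159+20 = 179
p=5,k=5: s = 179+25 = 204
p=5,k=6: s = 204+30 = 234
p=5,k=7: s = 234+35 = 269
p=6,k=0: s = 269+0 = 269
p=6,k=1: s = 269+6 = 275
p=6,k=2: s = 275+12 = 287
p=6,k=3: s = 287+18 = 305
p=6,k=4: s = 305+24 = 329
p=6,k=5: s = 329+30 = 359
p=6,k=6: s = 359+36 = 395
p=6,k=7: s = 395+42 = 437
p=6,k=8: s = 437+48 = 485
p=7,k=0: s = 485+0 = 485
p=7,k=1: s = 485+7 = 492
p=7,k=2: s = 492+14 = 506
p=7,k=3: s = 506+21 = 527
p=7,k=4: s = 527+28 = 555
p=7,k=5: s = 555+35 = 590
p=7,k=6: s = 590+42 = 632
p=7,k=7: s = 632+49 = 681
p=7,k=8: s = 681+56 = 737
p=7,k=9: s = 737+63 = 800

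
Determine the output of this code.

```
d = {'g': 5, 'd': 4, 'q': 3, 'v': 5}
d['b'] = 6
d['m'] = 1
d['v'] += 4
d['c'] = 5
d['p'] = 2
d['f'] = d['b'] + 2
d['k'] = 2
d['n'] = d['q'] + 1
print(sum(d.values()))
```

d['b'] = 6 → {'g': 5, 'd': 4, 'q': 3, 'v': 5, 'b': 6}
d['m'] = 1 → {'g': 5, 'd': 4, 'q': 3, 'v': 5, 'b': 6, 'm': 1}
d['v'] = 5+4 = 9 → {'g': 5, 'd': 4, 'q': 3, 'v': 9, 'b': 6, 'm': 1}
d['c'] = 5 → {'g': 5, 'd': 4, 'q': 3, 'v': 9, 'b': 6, 'm': 1, 'c': 5}
d['p'] = 2 → {'g': 5, 'd': 4, 'q': 3, 'v': 9, 'b': 6, 'm': 1, 'c': 5, 'p': 2}
d['f'] = d['b']+2 = 8 → {'g': 5, 'd': 4, 'q': 3, 'v': 9, 'b': 6, 'm': 1, 'c': 5, 'p': 2, 'f': 8}
d['k'] = 2 → {'g': 5, 'd': 4, 'q': 3, 'v': 9, 'b': 6, 'm': 1, 'c': 5, 'p': 2, 'f': 8, 'k': 2}
d['n'] = d['q']+1 = 4 → {'g': 5, 'd': 4, 'q': 3, 'v': 9, 'b': 6, 'm': 1, 'c': 5, 'p': 2, 'f': 8, 'k': 2, 'n': 4}
sum of values = 49

49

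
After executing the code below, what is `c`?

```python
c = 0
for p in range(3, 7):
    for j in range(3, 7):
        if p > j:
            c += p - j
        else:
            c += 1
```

20

p=3,j=3: not 3>3, c = 0+1 = 1
p=3,j=4: not 3>4, c = 1+1 = 2
p=3,j=5: not 3>5, c = 2+1 = 3
p=3,j=6: not 3>6, c = 3+1 = 4
p=4,j=3: 4>3, c = 4+1 = 5
p=4,j=4: not 4>4, c = 5+1 = 6
p=4,j=5: not 4>5, c = 6+1 = 7
p=4,j=6: not 4>6, c = 7+1 = 8
p=5,j=3: 5>3, c = 8+2 = 10
p=5,j=4: 5>4, c = 10+1 = 11
p=5,j=5: not 5>5, c = 11+1 = 12
p=5,j=6: not 5>6, c = 12+1 = 13
p=6,j=3: 6>3, c = 13+3 = 16
p=6,j=4: 6>4, c = 16+2 = 18
p=6,j=5: 6>5, c = 18+1 = 19
p=6,j=6: not 6>6, c = 19+1 = 20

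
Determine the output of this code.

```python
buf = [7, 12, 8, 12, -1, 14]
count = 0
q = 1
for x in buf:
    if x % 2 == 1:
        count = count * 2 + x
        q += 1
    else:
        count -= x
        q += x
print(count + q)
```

-16

x=7: odd, count = 0*2+7 = 7; q=2
x=12: not odd, count = 7-12 = -5; q=14
x=8: not odd, count = (-5)-8 = -13; q=22
x=12: not odd, count = (-13)-12 = -25; q=34
x=-1: odd, count = (-25)*2+(-1) = -51; q=35
x=14: not odd, count = (-51)-14 = -65; q=49
count+q = (-65)+49 = -16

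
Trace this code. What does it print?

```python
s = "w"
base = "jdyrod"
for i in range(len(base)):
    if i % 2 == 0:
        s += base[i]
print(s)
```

i=0: add 'j' → 'wj'
i=1: skip
i=2: add 'y' → 'wjy'
i=3: skip
i=4: add 'o' → 'wjyo'
i=5: skip

wjyo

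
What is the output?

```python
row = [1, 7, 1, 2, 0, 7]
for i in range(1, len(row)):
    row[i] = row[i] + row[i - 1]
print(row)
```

i=1: row[1] = 7+1 = 8 → [1, 8, 1, 2, 0, 7]
i=2: row[2] = 1+8 = 9 → [1, 8, 9, 2, 0, 7]
i=3: row[3] = 2+9 = 11 → [1, 8, 9, 11, 0, 7]
i=4: row[4] = 0+11 = 11 → [1, 8, 9, 11, 11, 7]
i=5: row[5] = 7+11 = 18 → [1, 8, 9, 11, 11, 18]

[1, 8, 9, 11, 11, 18]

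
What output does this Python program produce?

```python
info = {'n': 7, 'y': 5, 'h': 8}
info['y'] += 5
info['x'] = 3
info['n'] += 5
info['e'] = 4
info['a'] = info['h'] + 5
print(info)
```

{'n': 12, 'y': 10, 'h': 8, 'x': 3, 'e': 4, 'a': 13}

info['y'] = 5+5 = 10 → {'n': 7, 'y': 10, 'h': 8}
info['x'] = 3 → {'n': 7, 'y': 10, 'h': 8, 'x': 3}
info['n'] = 7+5 = 12 → {'n': 12, 'y': 10, 'h': 8, 'x': 3}
info['e'] = 4 → {'n': 12, 'y': 10, 'h': 8, 'x': 3, 'e': 4}
info['a'] = info['h']+5 = 13 → {'n': 12, 'y': 10, 'h': 8, 'x': 3, 'e': 4, 'a': 13}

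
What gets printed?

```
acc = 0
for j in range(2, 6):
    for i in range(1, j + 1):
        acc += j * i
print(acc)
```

j=2,i=1: acc = 0+2 = 2
j=2,i=2: acc = 2+4 = 6
j=3,i=1: acc = 6+3 = 9
j=3,i=2: acc = 9+6 = 15
j=3,i=3: acc = 15+9 = 24
j=4,i=1: acc = 24+4 = 28
j=4,i=2: acc = 28+8 = 36
j=4,i=3: acc = 36+12 = 48
j=4,i=4: acc = 48+16 = 64
j=5,i=1: acc = 64+5 = 69
j=5,i=2: acc = 69+10 = 79
j=5,i=3: acc = 79+15 = 94
j=5,i=4: acc = 94+20 = 114
j=5,i=5: acc = 114+25 = 139

139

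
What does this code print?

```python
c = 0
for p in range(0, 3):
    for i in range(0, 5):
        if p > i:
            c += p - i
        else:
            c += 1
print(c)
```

p=0,i=0: not 0>0, c = 0+1 = 1
p=0,i=1: not 0>1, c = 1+1 = 2
p=0,i=2: not 0>2, c = 2+1 = 3
p=0,i=3: not 0>3, c = 3+1 = 4
p=0,i=4: not 0>4, c = 4+1 = 5
p=1,i=0: 1>0, c = 5+1 = 6
p=1,i=1: not 1>1, c = 6+1 = 7
p=1,i=2: not 1>2, c = 7+1 = 8
p=1,i=3: not 1>3, c = 8+1 = 9
p=1,i=4: not 1>4, c = 9+1 = 10
p=2,i=0: 2>0, c = 10+2 = 12
p=2,i=1: 2>1, c = 12+1 = 13
p=2,i=2: not 2>2, c = 13+1 = 14
p=2,i=3: not 2>3, c = 14+1 = 15
p=2,i=4: not 2>4, c = 15+1 = 16

16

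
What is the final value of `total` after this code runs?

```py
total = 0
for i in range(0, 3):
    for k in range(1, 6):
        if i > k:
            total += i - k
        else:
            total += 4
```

57

i=0,k=1: not 0>1, total = 0+4 = 4
i=0,k=2: not 0>2, total = 4+4 = 8
i=0,k=3: not 0>3, total = 8+4 = 12
i=0,k=4: not 0>4, total = 12+4 = 16
i=0,k=5: not 0>5, total = 16+4 = 20
i=1,k=1: not 1>1, total = 20+4 = 24
i=1,k=2: not 1>2, total = 24+4 = 28
i=1,k=3: not 1>3, total = 28+4 = 32
i=1,k=4: not 1>4, total = 32+4 = 36
i=1,k=5: not 1>5, total = 36+4 = 40
i=2,k=1: 2>1, total = 40+1 = 41
i=2,k=2: not 2>2, total = 41+4 = 45
i=2,k=3: not 2>3, total = 45+4 = 49
i=2,k=4: not 2>4, total = 49+4 = 53
i=2,k=5: not 2>5, total = 53+4 = 57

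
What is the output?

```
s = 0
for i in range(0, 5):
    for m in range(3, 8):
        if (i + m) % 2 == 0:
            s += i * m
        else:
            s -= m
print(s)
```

i=0,m=3: odd sum, s = 0-3 = -3
i=0,m=4: even sum, s = (-3)+0 = -3
i=0,m=5: odd sum, s = (-3)-5 = -8
i=0,m=6: even sum, s = (-8)+0 = -8
i=0,m=7: odd sum, s = (-8)-7 = -15
i=1,m=3: even sum, s = (-15)+3 = -12
i=1,m=4: odd sum, s = (-12)-4 = -16
i=1,m=5: even sum, s = (-16)+5 = -11
i=1,m=6: odd sum, s = (-11)-6 = -17
i=1,m=7: even sum, s = (-17)+7 = -10
i=2,m=3: odd sum, s = (-10)-3 = -13
i=2,m=4: even sum, s = (-13)+8 = -5
i=2,m=5: odd sum, s = (-5)-5 = -10
i=2,m=6: even sum, s = (-10)+12 = 2
i=2,m=7: odd sum, s = 2-7 = -5
i=3,m=3: even sum, s = (-5)+9 = 4
i=3,m=4: odd sum, s = 4-4 = 0
i=3,m=5: even sum, s = 0+15 = 15
i=3,m=6: odd sum, s = 15-6 = 9
i=3,m=7: even sum, s = 9+21 = 30
i=4,m=3: odd sum, s = 30-3 = 27
i=4,m=4: even sum, s = 27+16 = 43
i=4,m=5: odd sum, s = 43-5 = 38
i=4,m=6: even sum, s = 38+24 = 62
i=4,m=7: odd sum, s = 62-7 = 55

55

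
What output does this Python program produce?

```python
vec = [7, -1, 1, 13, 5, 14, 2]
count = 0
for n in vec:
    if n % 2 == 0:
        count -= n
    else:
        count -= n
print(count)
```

n=7: not even, count = 0-7 = -7
n=-1: not even, count = (-7)-(-1) = -6
n=1: not even, count = (-6)-1 = -7
n=13: not even, count = (-7)-13 = -20
n=5: not even, count = (-20)-5 = -25
n=14: even, count = (-25)-14 = -39
n=2: even, count = (-39)-2 = -41

-41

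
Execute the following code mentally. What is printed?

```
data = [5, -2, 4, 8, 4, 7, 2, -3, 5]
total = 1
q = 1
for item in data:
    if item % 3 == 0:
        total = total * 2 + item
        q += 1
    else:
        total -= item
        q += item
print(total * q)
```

-2170

item=5: not %3==0, total = 1-5 = -4; q=6
item=-2: not %3==0, total = (-4)-(-2) = -2; q=4
item=4: not %3==0, total = (-2)-4 = -6; q=8
item=8: not %3==0, total = (-6)-8 = -14; q=16
item=4: not %3==0, total = (-14)-4 = -18; q=20
item=7: not %3==0, total = (-18)-7 = -25; q=27
item=2: not %3==0, total = (-25)-2 = -27; q=29
item=-3: %3==0, total = (-27)*2+(-3) = -57; q=30
item=5: not %3==0, total = (-57)-5 = -62; q=35
total*q = (-62)*35 = -2170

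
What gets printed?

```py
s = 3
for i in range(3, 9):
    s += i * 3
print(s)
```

i=3: s = 3+3*3 = 12
i=4: s = 12+4*3 = 24
i=5: s = 24+5*3 = 39
i=6: s = 39+6*3 = 57
i=7: s = 57+7*3 = 78
i=8: s = 78+8*3 = 102

102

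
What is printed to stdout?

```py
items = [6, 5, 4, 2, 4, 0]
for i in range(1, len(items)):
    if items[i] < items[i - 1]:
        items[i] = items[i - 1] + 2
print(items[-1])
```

i=1: 5<6, items[1] = 6+2 = 8 → [6, 8, 4, 2, 4, 0]
i=2: 4<8, items[2] = 8+2 = 10 → [6, 8, 10, 2, 4, 0]
i=3: 2<10, items[3] = 10+2 = 12 → [6, 8, 10, 12, 4, 0]
i=4: 4<12, items[4] = 12+2 = 14 → [6, 8, 10, 12, 14, 0]
i=5: 0<14, items[5] = 14+2 = 16 → [6, 8, 10, 12, 14, 16]

16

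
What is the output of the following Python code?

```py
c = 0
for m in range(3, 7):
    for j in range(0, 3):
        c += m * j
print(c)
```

m=3,j=0: c = 0+0 = 0
m=3,j=1: c = 0+3 = 3
m=3,j=2: c = 3+6 = 9
m=4,j=0: c = 9+0 = 9
m=4,j=1: c = 9+4 = 13
m=4,j=2: c = 13+8 = 21
m=5,j=0: c = 21+0 = 21
m=5,j=1: c = 21+5 = 26
m=5,j=2: c = 26+10 = 36
m=6,j=0: c = 36+0 = 36
m=6,j=1: c = 36+6 = 42
m=6,j=2: c = 42+12 = 54

54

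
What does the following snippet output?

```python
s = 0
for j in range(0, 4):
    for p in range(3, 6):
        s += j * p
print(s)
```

72

j=0,p=3: s = 0+0 = 0
j=0,p=4: s = 0+0 = 0
j=0,p=5: s = 0+0 = 0
j=1,p=3: s = 0+3 = 3
j=1,p=4: s = 3+4 = 7
j=1,p=5: s = 7+5 = 12
j=2,p=3: s = 12+6 = 18
j=2,p=4: s = 18+8 = 26
j=2,p=5: s = 26+10 = 36
j=3,p=3: s = 36+9 = 45
j=3,p=4: s = 45+12 = 57
j=3,p=5: s = 57+15 = 72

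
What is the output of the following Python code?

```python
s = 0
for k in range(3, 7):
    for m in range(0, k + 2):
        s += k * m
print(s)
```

k=3,m=0: s = 0+0 = 0
k=3,m=1: s = 0+3 = 3
k=3,m=2: s = 3+6 = 9
k=3,m=3: s = 9+9 = 18
k=3,m=4: s = 18+12 = 30
k=4,m=0: s = 30+0 = 30
k=4,m=1: s = 30+4 = 34
k=4,m=2: s = 34+8 = 42
k=4,m=3: s = 42+12 = 54
k=4,m=4: s = 54+16 = 70
k=4,m=5: s = 70+20 = 90
k=5,m=0: s = 90+0 = 90
k=5,m=1: s = 90+5 = 95
k=5,m=2: s = 95+10 = 105
k=5,m=3: s = 105+15 = 120
k=5,m=4: s = 120+20 = 140
k=5,m=5: s = 140+25 = 165
k=5,m=6: s = 165+30 = 195
k=6,m=0: s = 195+0 = 195
k=6,m=1: s = 195+6 = 201
k=6,m=2: s = 201+12 = 213
k=6,m=3: s = 213+18 = 231
k=6,m=4: s = 231+24 = 255
k=6,m=5: s = 255+30 = 285
k=6,m=6: s = 285+36 = 321
k=6,m=7: s = 321+42 = 363

363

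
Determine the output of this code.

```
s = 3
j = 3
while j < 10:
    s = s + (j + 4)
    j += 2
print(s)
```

43

j=3: s = 3+7 = 10
j=5: s = 10+9 = 19
j=7: s = 19+11 = 30
j=9: s = 30+13 = 43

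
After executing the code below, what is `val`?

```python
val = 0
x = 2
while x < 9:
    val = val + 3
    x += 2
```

12

x=2: val = 0+3 = 3
x=4: val = 3+3 = 6
x=6: val = 6+3 = 9
x=8: val = 9+3 = 12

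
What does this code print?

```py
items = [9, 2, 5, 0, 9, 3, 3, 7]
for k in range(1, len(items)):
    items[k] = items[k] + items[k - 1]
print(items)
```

k=1: items[1] = 2+9 = 11 → [9, 11, 5, 0, 9, 3, 3, 7]
k=2: items[2] = 5+11 = 16 → [9, 11, 16, 0, 9, 3, 3, 7]
k=3: items[3] = 0+16 = 16 → [9, 11, 16, 16, 9, 3, 3, 7]
k=4: items[4] = 9+16 = 25 → [9, 11, 16, 16, 25, 3, 3, 7]
k=5: items[5] = 3+25 = 28 → [9, 11, 16, 16, 25, 28, 3, 7]
k=6: items[6] = 3+28 = 31 → [9, 11, 16, 16, 25, 28, 31, 7]
k=7: items[7] = 7+31 = 38 → [9, 11, 16, 16, 25, 28, 31, 38]

[9, 11, 16, 16, 25, 28, 31, 38]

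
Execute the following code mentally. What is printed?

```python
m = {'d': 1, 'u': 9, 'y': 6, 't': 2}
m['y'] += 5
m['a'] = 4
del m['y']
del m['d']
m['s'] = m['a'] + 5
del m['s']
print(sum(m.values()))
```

m['y'] = 6+5 = 11 → {'d': 1, 'u': 9, 'y': 11, 't': 2}
m['a'] = 4 → {'d': 1, 'u': 9, 'y': 11, 't': 2, 'a': 4}
del 'y' → {'d': 1, 'u': 9, 't': 2, 'a': 4}
del 'd' → {'u': 9, 't': 2, 'a': 4}
m['s'] = m['a']+5 = 9 → {'u': 9, 't': 2, 'a': 4, 's': 9}
del 's' → {'u': 9, 't': 2, 'a': 4}
sum of values = 15

15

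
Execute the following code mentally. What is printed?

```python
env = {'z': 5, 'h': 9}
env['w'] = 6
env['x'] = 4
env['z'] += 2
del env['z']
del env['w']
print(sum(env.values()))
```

13

env['w'] = 6 → {'z': 5, 'h': 9, 'w': 6}
env['x'] = 4 → {'z': 5, 'h': 9, 'w': 6, 'x': 4}
env['z'] = 5+2 = 7 → {'z': 7, 'h': 9, 'w': 6, 'x': 4}
del 'z' → {'h': 9, 'w': 6, 'x': 4}
del 'w' → {'h': 9, 'x': 4}
sum of values = 13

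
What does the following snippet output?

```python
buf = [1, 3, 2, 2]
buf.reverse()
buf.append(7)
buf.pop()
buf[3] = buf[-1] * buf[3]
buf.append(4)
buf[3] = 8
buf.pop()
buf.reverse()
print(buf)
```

[8, 3, 2, 2]

reverse → [2, 2, 3, 1]
append 7 → [2, 2, 3, 1, 7]
pop() removes 7 → [2, 2, 3, 1]
buf[3] = buf[-1]*buf[3] = 1*1 = 1 → [2, 2, 3, 1]
append 4 → [2, 2, 3, 1, 4]
buf[3] = 8 → [2, 2, 3, 8, 4]
pop() removes 4 → [2, 2, 3, 8]
reverse → [8, 3, 2, 2]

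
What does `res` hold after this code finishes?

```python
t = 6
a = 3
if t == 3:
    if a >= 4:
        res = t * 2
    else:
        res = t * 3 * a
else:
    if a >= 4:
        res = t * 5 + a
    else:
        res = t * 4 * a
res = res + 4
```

t=6, a=3
t == 3 is False; a >= 4 is False
→ res = t * 4 * a = 72
res = 72+4 = 76

76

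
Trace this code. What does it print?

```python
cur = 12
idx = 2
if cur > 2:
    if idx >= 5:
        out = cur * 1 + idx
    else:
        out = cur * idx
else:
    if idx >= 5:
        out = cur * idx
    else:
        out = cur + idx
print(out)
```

24

cur=12, idx=2
cur > 2 is True; idx >= 5 is False
→ out = cur * idx = 24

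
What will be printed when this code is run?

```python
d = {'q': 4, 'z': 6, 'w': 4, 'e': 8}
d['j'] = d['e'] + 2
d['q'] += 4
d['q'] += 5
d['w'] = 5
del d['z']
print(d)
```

{'q': 13, 'w': 5, 'e': 8, 'j': 10}

d['j'] = d['e']+2 = 10 → {'q': 4, 'z': 6, 'w': 4, 'e': 8, 'j': 10}
d['q'] = 4+4 = 8 → {'q': 8, 'z': 6, 'w': 4, 'e': 8, 'j': 10}
d['q'] = 8+5 = 13 → {'q': 13, 'z': 6, 'w': 4, 'e': 8, 'j': 10}
d['w'] = 5 → {'q': 13, 'z': 6, 'w': 5, 'e': 8, 'j': 10}
del 'z' → {'q': 13, 'w': 5, 'e': 8, 'j': 10}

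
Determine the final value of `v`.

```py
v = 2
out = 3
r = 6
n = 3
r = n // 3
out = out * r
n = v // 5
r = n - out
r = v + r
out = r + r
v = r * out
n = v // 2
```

r = 3//3 = 1
out = 3*1 = 3
n = 2//5 = 0
r = 0-3 = -3
r = 2+(-3) = -1
out = (-1)+(-1) = -2
v = (-1)*(-2) = 2
n = 2//2 = 1

2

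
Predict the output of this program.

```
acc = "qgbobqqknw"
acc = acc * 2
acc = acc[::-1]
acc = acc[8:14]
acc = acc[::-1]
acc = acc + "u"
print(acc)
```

repeat ×2 → 'qgbobqqknwqgbobqqknw'
reverse → 'wnkqqbobgqwnkqqbobgq'
slice [8:14] → 'gqwnkq'
reverse → 'qknwqg'
+ 'u' → 'qknwqgu'

qknwqgu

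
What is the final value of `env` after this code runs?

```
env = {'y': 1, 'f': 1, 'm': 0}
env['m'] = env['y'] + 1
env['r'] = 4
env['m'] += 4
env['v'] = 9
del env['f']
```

env['m'] = env['y']+1 = 2 → {'y': 1, 'f': 1, 'm': 2}
env['r'] = 4 → {'y': 1, 'f': 1, 'm': 2, 'r': 4}
env['m'] = 2+4 = 6 → {'y': 1, 'f': 1, 'm': 6, 'r': 4}
env['v'] = 9 → {'y': 1, 'f': 1, 'm': 6, 'r': 4, 'v': 9}
del 'f' → {'y': 1, 'm': 6, 'r': 4, 'v': 9}

{'y': 1, 'm': 6, 'r': 4, 'v': 9}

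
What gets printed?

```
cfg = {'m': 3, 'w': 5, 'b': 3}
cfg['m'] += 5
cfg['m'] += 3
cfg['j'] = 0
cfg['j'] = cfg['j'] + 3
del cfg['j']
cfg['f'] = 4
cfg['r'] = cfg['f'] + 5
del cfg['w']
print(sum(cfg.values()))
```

27

cfg['m'] = 3+5 = 8 → {'m': 8, 'w': 5, 'b': 3}
cfg['m'] = 8+3 = 11 → {'m': 11, 'w': 5, 'b': 3}
cfg['j'] = 0 → {'m': 11, 'w': 5, 'b': 3, 'j': 0}
cfg['j'] = cfg['j']+3 = 3 → {'m': 11, 'w': 5, 'b': 3, 'j': 3}
del 'j' → {'m': 11, 'w': 5, 'b': 3}
cfg['f'] = 4 → {'m': 11, 'w': 5, 'b': 3, 'f': 4}
cfg['r'] = cfg['f']+5 = 9 → {'m': 11, 'w': 5, 'b': 3, 'f': 4, 'r': 9}
del 'w' → {'m': 11, 'b': 3, 'f': 4, 'r': 9}
sum of values = 27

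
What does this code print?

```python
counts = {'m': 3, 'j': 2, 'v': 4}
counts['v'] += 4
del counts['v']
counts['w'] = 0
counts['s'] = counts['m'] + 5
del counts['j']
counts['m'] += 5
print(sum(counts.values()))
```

counts['v'] = 4+4 = 8 → {'m': 3, 'j': 2, 'v': 8}
del 'v' → {'m': 3, 'j': 2}
counts['w'] = 0 → {'m': 3, 'j': 2, 'w': 0}
counts['s'] = counts['m']+5 = 8 → {'m': 3, 'j': 2, 'w': 0, 's': 8}
del 'j' → {'m': 3, 'w': 0, 's': 8}
counts['m'] = 3+5 = 8 → {'m': 8, 'w': 0, 's': 8}
sum of values = 16

16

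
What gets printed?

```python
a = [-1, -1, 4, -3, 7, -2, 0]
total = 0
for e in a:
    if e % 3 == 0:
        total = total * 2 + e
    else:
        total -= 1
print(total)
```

-22

e=-1: not %3==0, total = 0-1 = -1
e=-1: not %3==0, total = (-1)-1 = -2
e=4: not %3==0, total = (-2)-1 = -3
e=-3: %3==0, total = (-3)*2+(-3) = -9
e=7: not %3==0, total = (-9)-1 = -10
e=-2: not %3==0, total = (-10)-1 = -11
e=0: %3==0, total = (-11)*2+0 = -22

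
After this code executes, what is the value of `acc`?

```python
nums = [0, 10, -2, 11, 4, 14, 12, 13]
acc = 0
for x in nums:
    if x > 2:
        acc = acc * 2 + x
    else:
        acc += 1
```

717

x=0: not >2, acc = 0+1 = 1
x=10: >2, acc = 1*2+10 = 12
x=-2: not >2, acc = 12+1 = 13
x=11: >2, acc = 13*2+11 = 37
x=4: >2, acc = 37*2+4 = 78
x=14: >2, acc = 78*2+14 = 170
x=12: >2, acc = 170*2+12 = 352
x=13: >2, acc = 352*2+13 = 717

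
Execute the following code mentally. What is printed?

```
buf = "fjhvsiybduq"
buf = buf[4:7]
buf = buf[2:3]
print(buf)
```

y

slice [4:7] → 'siy'
slice [2:3] → 'y'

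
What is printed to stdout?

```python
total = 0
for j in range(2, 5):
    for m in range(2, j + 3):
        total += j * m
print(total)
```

j=2,m=2: total = 0+4 = 4
j=2,m=3: total = 4+6 = 10
j=2,m=4: total = 10+8 = 18
j=3,m=2: total = 18+6 = 24
j=3,m=3: total = 24+9 = 33
j=3,m=4: total = 33+12 = 45
j=3,m=5: total = 45+15 = 60
j=4,m=2: total = 60+8 = 68
j=4,m=3: total = 68+12 = 80
j=4,m=4: total = 80+16 = 96
j=4,m=5: total = 96+20 = 116
j=4,m=6: total = 116+24 = 140

140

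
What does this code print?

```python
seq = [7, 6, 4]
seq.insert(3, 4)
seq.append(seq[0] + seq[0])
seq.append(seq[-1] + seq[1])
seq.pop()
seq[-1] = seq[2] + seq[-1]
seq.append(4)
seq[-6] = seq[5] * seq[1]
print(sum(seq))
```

60

insert 4 at 3 → [7, 6, 4, 4]
append seq[0]+seq[0] = 7+7 = 14 → [7, 6, 4, 4, 14]
append seq[-1]+seq[1] = 14+6 = 20 → [7, 6, 4, 4, 14, 20]
pop() removes 20 → [7, 6, 4, 4, 14]
seq[-1] = seq[2]+seq[-1] = 4+14 = 18 → [7, 6, 4, 4, 18]
append 4 → [7, 6, 4, 4, 18, 4]
seq[-6] = seq[5]*seq[1] = 4*6 = 24 → [24, 6, 4, 4, 18, 4]
sum = 60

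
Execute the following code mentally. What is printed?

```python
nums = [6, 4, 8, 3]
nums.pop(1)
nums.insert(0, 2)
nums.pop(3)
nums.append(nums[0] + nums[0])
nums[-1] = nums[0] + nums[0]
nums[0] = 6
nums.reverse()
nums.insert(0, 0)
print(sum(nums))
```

24

pop(1) removes 4 → [6, 8, 3]
insert 2 at 0 → [2, 6, 8, 3]
pop(3) removes 3 → [2, 6, 8]
append nums[0]+nums[0] = 2+2 = 4 → [2, 6, 8, 4]
nums[-1] = nums[0]+nums[0] = 2+2 = 4 → [2, 6, 8, 4]
nums[0] = 6 → [6, 6, 8, 4]
reverse → [4, 8, 6, 6]
insert 0 at 0 → [0, 4, 8, 6, 6]
sum = 24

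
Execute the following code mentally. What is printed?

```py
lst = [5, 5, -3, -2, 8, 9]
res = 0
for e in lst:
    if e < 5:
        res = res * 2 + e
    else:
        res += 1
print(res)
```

e=5: not <5, res = 0+1 = 1
e=5: not <5, res = 1+1 = 2
e=-3: <5, res = 2*2+(-3) = 1
e=-2: <5, res = 1*2+(-2) = 0
e=8: not <5, res = 0+1 = 1
e=9: not <5, res = 1+1 = 2

2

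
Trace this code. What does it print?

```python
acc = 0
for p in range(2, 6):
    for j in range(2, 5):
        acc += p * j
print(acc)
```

p=2,j=2: acc = 0+4 = 4
p=2,j=3: acc = 4+6 = 10
p=2,j=4: acc = 10+8 = 18
p=3,j=2: acc = 18+6 = 24
p=3,j=3: acc = 24+9 = 33
p=3,j=4: acc = 33+12 = 45
p=4,j=2: acc = 45+8 = 53
p=4,j=3: acc = 53+12 = 65
p=4,j=4: acc = 65+16 = 81
p=5,j=2: acc = 81+10 = 91
p=5,j=3: acc = 91+15 = 106
p=5,j=4: acc = 106+20 = 126

126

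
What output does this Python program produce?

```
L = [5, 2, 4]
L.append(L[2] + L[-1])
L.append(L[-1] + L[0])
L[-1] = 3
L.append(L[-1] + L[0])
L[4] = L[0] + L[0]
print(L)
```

append L[2]+L[-1] = 4+4 = 8 → [5, 2, 4, 8]
append L[-1]+L[0] = 8+5 = 13 → [5, 2, 4, 8, 13]
L[-1] = 3 → [5, 2, 4, 8, 3]
append L[-1]+L[0] = 3+5 = 8 → [5, 2, 4, 8, 3, 8]
L[4] = L[0]+L[0] = 5+5 = 10 → [5, 2, 4, 8, 10, 8]

[5, 2, 4, 8, 10, 8]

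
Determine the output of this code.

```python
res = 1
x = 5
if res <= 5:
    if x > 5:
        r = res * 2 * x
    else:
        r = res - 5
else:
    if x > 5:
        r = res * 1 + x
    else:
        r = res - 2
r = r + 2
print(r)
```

res=1, x=5
res <= 5 is True; x > 5 is False
→ r = res - 5 = -4
r = (-4)+2 = -2

-2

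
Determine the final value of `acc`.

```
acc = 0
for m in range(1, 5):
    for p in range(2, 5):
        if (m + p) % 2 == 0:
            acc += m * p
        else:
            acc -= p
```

30

m=1,p=2: odd sum, acc = 0-2 = -2
m=1,p=3: even sum, acc = (-2)+3 = 1
m=1,p=4: odd sum, acc = 1-4 = -3
m=2,p=2: even sum, acc = (-3)+4 = 1
m=2,p=3: odd sum, acc = 1-3 = -2
m=2,p=4: even sum, acc = (-2)+8 = 6
m=3,p=2: odd sum, acc = 6-2 = 4
m=3,p=3: even sum, acc = 4+9 = 13
m=3,p=4: odd sum, acc = 13-4 = 9
m=4,p=2: even sum, acc = 9+8 = 17
m=4,p=3: odd sum, acc = 17-3 = 14
m=4,p=4: even sum, acc = 14+16 = 30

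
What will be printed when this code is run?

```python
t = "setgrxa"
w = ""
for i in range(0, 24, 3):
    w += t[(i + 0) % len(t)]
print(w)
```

i=0: add t[0]='s' → 's'
i=3: add t[3]='g' → 'sg'
i=6: add t[6]='a' → 'sga'
i=9: add t[2]='t' → 'sgat'
i=12: add t[5]='x' → 'sgatx'
i=15: add t[1]='e' → 'sgatxe'
i=18: add t[4]='r' → 'sgatxer'
i=21: add t[0]='s' → 'sgatxers'

sgatxers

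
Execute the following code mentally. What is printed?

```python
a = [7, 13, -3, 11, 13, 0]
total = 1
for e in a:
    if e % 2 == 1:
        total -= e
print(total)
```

-40

e=7: odd, total = 1-7 = -6
e=13: odd, total = (-6)-13 = -19
e=-3: odd, total = (-19)-(-3) = -16
e=11: odd, total = (-16)-11 = -27
e=13: odd, total = (-27)-13 = -40
e=0: not odd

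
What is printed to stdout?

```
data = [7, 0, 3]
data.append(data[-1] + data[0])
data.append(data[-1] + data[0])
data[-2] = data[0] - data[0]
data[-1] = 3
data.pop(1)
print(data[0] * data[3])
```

21

append data[-1]+data[0] = 3+7 = 10 → [7, 0, 3, 10]
append data[-1]+data[0] = 10+7 = 17 → [7, 0, 3, 10, 17]
data[-2] = data[0]-data[0] = 7-7 = 0 → [7, 0, 3, 0, 17]
data[-1] = 3 → [7, 0, 3, 0, 3]
pop(1) removes 0 → [7, 3, 0, 3]
data[0]*data[3] = 7*3 = 21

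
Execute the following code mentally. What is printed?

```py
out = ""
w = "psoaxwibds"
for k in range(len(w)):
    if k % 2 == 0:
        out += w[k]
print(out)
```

poxid

k=0: add 'p' → 'p'
k=1: skip
k=2: add 'o' → 'po'
k=3: skip
k=4: add 'x' → 'pox'
k=5: skip
k=6: add 'i' → 'poxi'
k=7: skip
k=8: add 'd' → 'poxid'
k=9: skip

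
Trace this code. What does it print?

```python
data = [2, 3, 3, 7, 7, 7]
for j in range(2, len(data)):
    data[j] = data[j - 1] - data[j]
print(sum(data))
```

-37

j=2: data[2] = 3-3 = 0 → [2, 3, 0, 7, 7, 7]
j=3: data[3] = 0-7 = -7 → [2, 3, 0, -7, 7, 7]
j=4: data[4] = (-7)-7 = -14 → [2, 3, 0, -7, -14, 7]
j=5: data[5] = (-14)-7 = -21 → [2, 3, 0, -7, -14, -21]
sum = -37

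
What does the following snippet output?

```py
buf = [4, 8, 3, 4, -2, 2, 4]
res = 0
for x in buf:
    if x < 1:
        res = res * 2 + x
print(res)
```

x=4: not <1
x=8: not <1
x=3: not <1
x=4: not <1
x=-2: <1, res = 0*2+(-2) = -2
x=2: not <1
x=4: not <1

-2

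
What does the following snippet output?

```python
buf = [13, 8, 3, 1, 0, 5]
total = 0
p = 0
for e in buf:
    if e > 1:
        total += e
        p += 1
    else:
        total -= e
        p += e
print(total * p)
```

140

e=13: >1, total = 0+13 = 13; p=1
e=8: >1, total = 13+8 = 21; p=2
e=3: >1, total = 21+3 = 24; p=3
e=1: not >1, total = 24-1 = 23; p=4
e=0: not >1, total = 23-0 = 23; p=4
e=5: >1, total = 23+5 = 28; p=5
total*p = 28*5 = 140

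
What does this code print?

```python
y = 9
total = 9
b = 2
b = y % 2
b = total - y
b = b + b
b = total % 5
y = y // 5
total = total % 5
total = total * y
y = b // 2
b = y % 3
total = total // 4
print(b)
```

b = 9%2 = 1
b = 9-9 = 0
b = 0+0 = 0
b = 9%5 = 4
y = 9//5 = 1
total = 9%5 = 4
total = 4*1 = 4
y = 4//2 = 2
b = 2%3 = 2
total = 4//4 = 1

2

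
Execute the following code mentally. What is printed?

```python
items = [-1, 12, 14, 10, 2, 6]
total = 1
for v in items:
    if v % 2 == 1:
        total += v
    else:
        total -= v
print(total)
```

-44

v=-1: odd, total = 1+(-1) = 0
v=12: not odd, total = 0-12 = -12
v=14: not odd, total = (-12)-14 = -26
v=10: not odd, total = (-26)-10 = -36
v=2: not odd, total = (-36)-2 = -38
v=6: not odd, total = (-38)-6 = -44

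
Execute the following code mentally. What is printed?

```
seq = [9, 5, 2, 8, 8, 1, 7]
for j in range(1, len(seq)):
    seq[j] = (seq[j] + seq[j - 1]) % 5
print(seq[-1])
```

j=1: seq[1] = (5+9)%5 = 4 → [9, 4, 2, 8, 8, 1, 7]
j=2: seq[2] = (2+4)%5 = 1 → [9, 4, 1, 8, 8, 1, 7]
j=3: seq[3] = (8+1)%5 = 4 → [9, 4, 1, 4, 8, 1, 7]
j=4: seq[4] = (8+4)%5 = 2 → [9, 4, 1, 4, 2, 1, 7]
j=5: seq[5] = (1+2)%5 = 3 → [9, 4, 1, 4, 2, 3, 7]
j=6: seq[6] = (7+3)%5 = 0 → [9, 4, 1, 4, 2, 3, 0]

0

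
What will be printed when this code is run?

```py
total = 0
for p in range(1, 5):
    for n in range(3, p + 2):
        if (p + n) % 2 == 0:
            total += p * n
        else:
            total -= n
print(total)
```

p=2,n=3: odd sum, total = 0-3 = -3
p=3,n=3: even sum, total = (-3)+9 = 6
p=3,n=4: odd sum, total = 6-4 = 2
p=4,n=3: odd sum, total = 2-3 = -1
p=4,n=4: even sum, total = (-1)+16 = 15
p=4,n=5: odd sum, total = 15-5 = 10

10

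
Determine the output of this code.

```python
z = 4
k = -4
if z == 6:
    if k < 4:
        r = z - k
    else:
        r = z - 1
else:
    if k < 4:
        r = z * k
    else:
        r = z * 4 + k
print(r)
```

-16

z=4, k=-4
z == 6 is False; k < 4 is True
→ r = z * k = -16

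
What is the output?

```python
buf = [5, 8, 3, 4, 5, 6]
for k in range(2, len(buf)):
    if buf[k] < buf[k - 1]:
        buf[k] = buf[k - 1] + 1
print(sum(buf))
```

55

k=2: 3<8, buf[2] = 8+1 = 9 → [5, 8, 9, 4, 5, 6]
k=3: 4<9, buf[3] = 9+1 = 10 → [5, 8, 9, 10, 5, 6]
k=4: 5<10, buf[4] = 10+1 = 11 → [5, 8, 9, 10, 11, 6]
k=5: 6<11, buf[5] = 11+1 = 12 → [5, 8, 9, 10, 11, 12]
sum = 55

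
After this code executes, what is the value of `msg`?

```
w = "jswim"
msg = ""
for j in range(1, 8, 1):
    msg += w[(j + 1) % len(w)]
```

j=1: add w[2]='w' → 'w'
j=2: add w[3]='i' → 'wi'
j=3: add w[4]='m' → 'wim'
j=4: add w[0]='j' → 'wimj'
j=5: add w[1]='s' → 'wimjs'
j=6: add w[2]='w' → 'wimjsw'
j=7: add w[3]='i' → 'wimjswi'

'wimjswi'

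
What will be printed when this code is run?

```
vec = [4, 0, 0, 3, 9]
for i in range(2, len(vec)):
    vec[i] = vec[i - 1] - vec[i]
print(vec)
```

i=2: vec[2] = 0-0 = 0 → [4, 0, 0, 3, 9]
i=3: vec[3] = 0-3 = -3 → [4, 0, 0, -3, 9]
i=4: vec[4] = (-3)-9 = -12 → [4, 0, 0, -3, -12]

[4, 0, 0, -3, -12]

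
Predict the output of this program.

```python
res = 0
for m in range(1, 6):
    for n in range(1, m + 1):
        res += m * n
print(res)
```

m=1,n=1: res = 0+1 = 1
m=2,n=1: res = 1+2 = 3
m=2,n=2: res = 3+4 = 7
m=3,n=1: res = 7+3 = 10
m=3,n=2: res = 10+6 = 16
m=3,n=3: res = 16+9 = 25
m=4,n=1: res = 25+4 = 29
m=4,n=2: res = 29+8 = 37
m=4,n=3: res = 37+12 = 49
m=4,n=4: res = 49+16 = 65
m=5,n=1: res = 65+5 = 70
m=5,n=2: res = 70+10 = 80
m=5,n=3: res = 80+15 = 95
m=5,n=4: res = 95+20 = 115
m=5,n=5: res = 115+25 = 140

140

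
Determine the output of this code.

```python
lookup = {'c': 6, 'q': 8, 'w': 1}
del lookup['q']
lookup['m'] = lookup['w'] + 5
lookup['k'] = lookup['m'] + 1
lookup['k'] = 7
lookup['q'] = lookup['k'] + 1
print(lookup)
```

del 'q' → {'c': 6, 'w': 1}
lookup['m'] = lookup['w']+5 = 6 → {'c': 6, 'w': 1, 'm': 6}
lookup['k'] = lookup['m']+1 = 7 → {'c': 6, 'w': 1, 'm': 6, 'k': 7}
lookup['k'] = 7 → {'c': 6, 'w': 1, 'm': 6, 'k': 7}
lookup['q'] = lookup['k']+1 = 8 → {'c': 6, 'w': 1, 'm': 6, 'k': 7, 'q': 8}

{'c': 6, 'w': 1, 'm': 6, 'k': 7, 'q': 8}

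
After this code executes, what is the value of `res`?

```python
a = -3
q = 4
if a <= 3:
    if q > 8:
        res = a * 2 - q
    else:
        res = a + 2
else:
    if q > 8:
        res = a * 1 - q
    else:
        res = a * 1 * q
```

a=-3, q=4
a <= 3 is True; q > 8 is False
→ res = a + 2 = -1

-1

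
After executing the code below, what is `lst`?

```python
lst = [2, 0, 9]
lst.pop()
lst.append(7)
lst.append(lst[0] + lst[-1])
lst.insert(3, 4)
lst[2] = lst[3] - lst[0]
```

[2, 0, 2, 4, 9]

pop() removes 9 → [2, 0]
append 7 → [2, 0, 7]
append lst[0]+lst[-1] = 2+7 = 9 → [2, 0, 7, 9]
insert 4 at 3 → [2, 0, 7, 4, 9]
lst[2] = lst[3]-lst[0] = 4-2 = 2 → [2, 0, 2, 4, 9]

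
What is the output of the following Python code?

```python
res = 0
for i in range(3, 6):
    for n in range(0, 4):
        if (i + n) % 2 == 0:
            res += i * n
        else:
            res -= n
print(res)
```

32

i=3,n=0: odd sum, res = 0-0 = 0
i=3,n=1: even sum, res = 0+3 = 3
i=3,n=2: odd sum, res = 3-2 = 1
i=3,n=3: even sum, res = 1+9 = 10
i=4,n=0: even sum, res = 10+0 = 10
i=4,n=1: odd sum, res = 10-1 = 9
i=4,n=2: even sum, res = 9+8 = 17
i=4,n=3: odd sum, res = 17-3 = 14
i=5,n=0: odd sum, res = 14-0 = 14
i=5,n=1: even sum, res = 14+5 = 19
i=5,n=2: odd sum, res = 19-2 = 17
i=5,n=3: even sum, res = 17+15 = 32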